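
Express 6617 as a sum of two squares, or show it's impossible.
29² + 76² (a=29, b=76)

Factorization: 6617 = 13 × 509
By Fermat: n is sum of two squares iff every prime p ≡ 3 (mod 4) appears to even power.
All primes ≡ 3 (mod 4) appear to even power.
Search a = 0, 1, 2, … for 6617 - a² a perfect square: first hit at a = 29: 6617 - 841 = 5776 = 76².
6617 = 29² + 76² = 841 + 5776 ✓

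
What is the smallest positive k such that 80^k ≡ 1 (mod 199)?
99

199 is prime, so ord(80) divides φ(199) = 198.
Divisors of 198: 1, 2, 3, 6, 9, 11, 18, 22, 33, 66, 99, 198.
Repeated squaring: 80^1 ≡ 80, 80^2 ≡ 32, 80^4 ≡ 29, 80^8 ≡ 45, 80^16 ≡ 35, 80^32 ≡ 31, 80^64 ≡ 165, 80^128 ≡ 161 (mod 199).
Test 80^d mod 199 for each divisor d in increasing order:
80^1 ≡ 80
80^2 ≡ 32
80^3 = 80^2·80^1 ≡ 172
80^6 = 80^4·80^2 ≡ 132
80^9 = 80^8·80^1 ≡ 18
80^11 = 80^8·80^2·80^1 ≡ 178
80^18 = 80^16·80^2 ≡ 125
80^22 = 80^16·80^4·80^2 ≡ 43
80^33 = 80^32·80^1 ≡ 92
80^66 = 80^64·80^2 ≡ 106
80^99 = 80^64·80^32·80^2·80^1 ≡ 1  ← first divisor giving 1
The order is 99.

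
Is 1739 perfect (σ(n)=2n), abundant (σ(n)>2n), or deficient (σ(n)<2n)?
deficient

Proper divisors of 1739: sum = 1 + 37 + 47 = 85
Since 85 < 1739, 1739 is deficient.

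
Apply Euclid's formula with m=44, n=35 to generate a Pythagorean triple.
(711, 3080, 3161)

Euclid's formula: a = m² - n², b = 2mn, c = m² + n²
m = 44, n = 35
a = 44² - 35² = 1936 - 1225 = 711
b = 2 × 44 × 35 = 3080
c = 44² + 35² = 1936 + 1225 = 3161
Verification: 711² + 3080² = 505521 + 9486400 = 9991921 = 3161² ✓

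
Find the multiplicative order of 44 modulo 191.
190

191 is prime, so ord(44) divides φ(191) = 190.
Divisors of 190: 1, 2, 5, 10, 19, 38, 95, 190.
Repeated squaring: 44^1 ≡ 44, 44^2 ≡ 26, 44^4 ≡ 103, 44^8 ≡ 104, 44^16 ≡ 120, 44^32 ≡ 75, 44^64 ≡ 86, 44^128 ≡ 138 (mod 191).
Test 44^d mod 191 for each divisor d in increasing order:
44^1 ≡ 44
44^2 ≡ 26
44^5 = 44^4·44^1 ≡ 139
44^10 = 44^8·44^2 ≡ 30
44^19 = 44^16·44^2·44^1 ≡ 142
44^38 = 44^32·44^4·44^2 ≡ 109
44^95 = 44^64·44^16·44^8·44^4·44^2·44^1 ≡ 190
44^190 = 44^128·44^32·44^16·44^8·44^4·44^2 ≡ 1  ← first divisor giving 1
The order is 190.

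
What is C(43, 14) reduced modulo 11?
8

Using Lucas' theorem:
Write n=43 and k=14 in base 11:
n in base 11: [3, 10]
k in base 11: [1, 3]
C(43,14) mod 11 = ∏ C(n_i, k_i) mod 11
Digit binomials (mod 11): C(3,1) = 3; C(10,3) = 120 ≡ 10
Product: 3 × 10 = 30 ≡ 8 (mod 11)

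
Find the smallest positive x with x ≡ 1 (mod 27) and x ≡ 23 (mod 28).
163

Using Chinese Remainder Theorem:
M = 27 × 28 = 756
M1 = 28, M2 = 27
y1 = 28^(-1) mod 27 = 1
y2 = 27^(-1) mod 28 = 27
x = (1×28×1 + 23×27×27) mod 756 = 163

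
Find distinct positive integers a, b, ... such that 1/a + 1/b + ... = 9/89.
1/10 + 1/890

Greedy algorithm:
9/89: ceiling(89/9) = 10, use 1/10
1/890: ceiling(890/1) = 890, use 1/890
Result: 9/89 = 1/10 + 1/890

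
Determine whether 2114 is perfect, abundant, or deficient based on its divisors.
deficient

Proper divisors of 2114: sum = 1 + 2 + 7 + 14 + 151 + 302 + 1057 = 1534
Since 1534 < 2114, 2114 is deficient.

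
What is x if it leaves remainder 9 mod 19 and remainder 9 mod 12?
9

Using Chinese Remainder Theorem:
M = 19 × 12 = 228
M1 = 12, M2 = 19
y1 = 12^(-1) mod 19 = 8
y2 = 19^(-1) mod 12 = 7
x = (9×12×8 + 9×19×7) mod 228 = 9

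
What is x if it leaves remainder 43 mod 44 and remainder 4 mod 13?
43

Using Chinese Remainder Theorem:
M = 44 × 13 = 572
M1 = 13, M2 = 44
y1 = 13^(-1) mod 44 = 17
y2 = 44^(-1) mod 13 = 8
x = (43×13×17 + 4×44×8) mod 572 = 43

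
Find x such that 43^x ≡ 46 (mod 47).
23

Baby-step giant-step with step n = ⌈√47⌉ = 7.
Baby steps 43^j mod 47 (j:value) for j=0..6: 0:1, 1:43, 2:16, 3:30, 4:21, 5:10, 6:7.
Giant-step multiplier: 43^(-7) ≡ 43^(46-7) = 43^39 ≡ 5 (mod 47).
Giant steps γ_i = 46·5^i mod 47: γ_0=46, γ_1=42, γ_2=22, γ_3=16 (in table at j=2).
x = i·n + j = 3·7 + 2 = 23.
Check: 43^23 ≡ 46 (mod 47).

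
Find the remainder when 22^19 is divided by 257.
23

Repeated squaring. Binary of 19 = 10011.
22^1 ≡ 22 (mod 257); 22^2 ≡ 227 (mod 257); 22^4 ≡ 129 (mod 257); 22^8 ≡ 193 (mod 257); 22^16 ≡ 241 (mod 257)
22^19 = 22^1 × 22^2 × 22^16 ≡ 23 (mod 257)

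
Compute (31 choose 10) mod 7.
4

Using Lucas' theorem:
Write n=31 and k=10 in base 7:
n in base 7: [4, 3]
k in base 7: [1, 3]
C(31,10) mod 7 = ∏ C(n_i, k_i) mod 7
Digit binomials (mod 7): C(4,1) = 4; C(3,3) = 1
Product: 4 × 1 = 4 ≡ 4 (mod 7)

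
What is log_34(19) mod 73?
22

Baby-step giant-step with step n = ⌈√73⌉ = 9.
Baby steps 34^j mod 73 (j:value) for j=0..8: 0:1, 1:34, 2:61, 3:30, 4:71, 5:5, 6:24, 7:13, 8:4.
Giant-step multiplier: 34^(-9) ≡ 34^(72-9) = 34^63 ≡ 51 (mod 73).
Giant steps γ_i = 19·51^i mod 73: γ_0=19, γ_1=20, γ_2=71 (in table at j=4).
x = i·n + j = 2·9 + 4 = 22.
Check: 34^22 ≡ 19 (mod 73).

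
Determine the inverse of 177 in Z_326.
35

gcd(177, 326) = 1, so the inverse exists.
Extended Euclidean algorithm on (326, 177):
326 = 1 × 177 + 149  ⟹  149 = (1)·326 + (-1)·177
177 = 1 × 149 + 28  ⟹  28 = (-1)·326 + (2)·177
149 = 5 × 28 + 9  ⟹  9 = (6)·326 + (-11)·177
28 = 3 × 9 + 1  ⟹  1 = (-19)·326 + (35)·177
So (35)·177 ≡ 1 (mod 326), i.e. 177^(-1) ≡ 35 (mod 326).
Check: 177 × 35 = 6195 ≡ 1 (mod 326)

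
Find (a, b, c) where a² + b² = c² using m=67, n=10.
(4389, 1340, 4589)

Euclid's formula: a = m² - n², b = 2mn, c = m² + n²
m = 67, n = 10
a = 67² - 10² = 4489 - 100 = 4389
b = 2 × 67 × 10 = 1340
c = 67² + 10² = 4489 + 100 = 4589
Verification: 4389² + 1340² = 19263321 + 1795600 = 21058921 = 4589² ✓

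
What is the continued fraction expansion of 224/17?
[13; 5, 1, 2]

Euclidean algorithm steps:
224 = 13 × 17 + 3
17 = 5 × 3 + 2
3 = 1 × 2 + 1
2 = 2 × 1 + 0
Continued fraction: [13; 5, 1, 2]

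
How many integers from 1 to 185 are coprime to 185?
144

185 = 5 × 37
φ(n) = n × ∏(1 - 1/p) for each prime p dividing n
φ(185) = 185 × (1 - 1/5) × (1 - 1/37) = 144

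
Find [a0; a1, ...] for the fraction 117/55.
[2; 7, 1, 6]

Euclidean algorithm steps:
117 = 2 × 55 + 7
55 = 7 × 7 + 6
7 = 1 × 6 + 1
6 = 6 × 1 + 0
Continued fraction: [2; 7, 1, 6]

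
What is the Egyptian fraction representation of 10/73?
1/8 + 1/84 + 1/12264

Greedy algorithm:
10/73: ceiling(73/10) = 8, use 1/8
7/584: ceiling(584/7) = 84, use 1/84
1/12264: ceiling(12264/1) = 12264, use 1/12264
Result: 10/73 = 1/8 + 1/84 + 1/12264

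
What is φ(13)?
12

13 = 13
φ(n) = n × ∏(1 - 1/p) for each prime p dividing n
φ(13) = 13 × (1 - 1/13) = 12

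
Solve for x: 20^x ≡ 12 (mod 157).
52

Baby-step giant-step with step n = ⌈√157⌉ = 13.
Baby steps 20^j mod 157 (j:value) for j=0..12: 0:1, 1:20, 2:86, 3:150, 4:17, 5:26, 6:49, 7:38, 8:132, 9:128, 10:48, 11:18, 12:46.
Giant-step multiplier: 20^(-13) ≡ 20^(156-13) = 20^143 ≡ 107 (mod 157).
Giant steps γ_i = 12·107^i mod 157: γ_0=12, γ_1=28, γ_2=13, γ_3=135, γ_4=1 (in table at j=0).
x = i·n + j = 4·13 + 0 = 52.
Check: 20^52 ≡ 12 (mod 157).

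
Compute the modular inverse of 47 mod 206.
57

gcd(47, 206) = 1, so the inverse exists.
Extended Euclidean algorithm on (206, 47):
206 = 4 × 47 + 18  ⟹  18 = (1)·206 + (-4)·47
47 = 2 × 18 + 11  ⟹  11 = (-2)·206 + (9)·47
18 = 1 × 11 + 7  ⟹  7 = (3)·206 + (-13)·47
11 = 1 × 7 + 4  ⟹  4 = (-5)·206 + (22)·47
7 = 1 × 4 + 3  ⟹  3 = (8)·206 + (-35)·47
4 = 1 × 3 + 1  ⟹  1 = (-13)·206 + (57)·47
So (57)·47 ≡ 1 (mod 206), i.e. 47^(-1) ≡ 57 (mod 206).
Check: 47 × 57 = 2679 ≡ 1 (mod 206)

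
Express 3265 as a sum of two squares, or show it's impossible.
4² + 57² (a=4, b=57)

Factorization: 3265 = 5 × 653
By Fermat: n is sum of two squares iff every prime p ≡ 3 (mod 4) appears to even power.
All primes ≡ 3 (mod 4) appear to even power.
Search a = 0, 1, 2, … for 3265 - a² a perfect square: first hit at a = 4: 3265 - 16 = 3249 = 57².
3265 = 4² + 57² = 16 + 3249 ✓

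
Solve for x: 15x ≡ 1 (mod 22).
3

gcd(15, 22) = 1, so the inverse exists.
Extended Euclidean algorithm on (22, 15):
22 = 1 × 15 + 7  ⟹  7 = (1)·22 + (-1)·15
15 = 2 × 7 + 1  ⟹  1 = (-2)·22 + (3)·15
So (3)·15 ≡ 1 (mod 22), i.e. 15^(-1) ≡ 3 (mod 22).
Check: 15 × 3 = 45 ≡ 1 (mod 22)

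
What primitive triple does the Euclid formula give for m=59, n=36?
(2185, 4248, 4777)

Euclid's formula: a = m² - n², b = 2mn, c = m² + n²
m = 59, n = 36
a = 59² - 36² = 3481 - 1296 = 2185
b = 2 × 59 × 36 = 4248
c = 59² + 36² = 3481 + 1296 = 4777
Verification: 2185² + 4248² = 4774225 + 18045504 = 22819729 = 4777² ✓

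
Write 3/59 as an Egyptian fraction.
1/20 + 1/1180

Greedy algorithm:
3/59: ceiling(59/3) = 20, use 1/20
1/1180: ceiling(1180/1) = 1180, use 1/1180
Result: 3/59 = 1/20 + 1/1180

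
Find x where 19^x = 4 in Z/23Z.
12

Baby-step giant-step with step n = ⌈√23⌉ = 5.
Baby steps 19^j mod 23 (j:value) for j=0..4: 0:1, 1:19, 2:16, 3:5, 4:3.
Giant-step multiplier: 19^(-5) ≡ 19^(22-5) = 19^17 ≡ 21 (mod 23).
Giant steps γ_i = 4·21^i mod 23: γ_0=4, γ_1=15, γ_2=16 (in table at j=2).
x = i·n + j = 2·5 + 2 = 12.
Check: 19^12 ≡ 4 (mod 23).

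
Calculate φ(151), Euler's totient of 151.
150

151 = 151
φ(n) = n × ∏(1 - 1/p) for each prime p dividing n
φ(151) = 151 × (1 - 1/151) = 150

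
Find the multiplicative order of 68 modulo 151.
25

151 is prime, so ord(68) divides φ(151) = 150.
Divisors of 150: 1, 2, 3, 5, 6, 10, 15, 25, 30, 50, 75, 150.
Repeated squaring: 68^1 ≡ 68, 68^2 ≡ 94, 68^4 ≡ 78, 68^8 ≡ 44, 68^16 ≡ 124, 68^32 ≡ 125, 68^64 ≡ 72, 68^128 ≡ 50 (mod 151).
Test 68^d mod 151 for each divisor d in increasing order:
68^1 ≡ 68
68^2 ≡ 94
68^3 = 68^2·68^1 ≡ 50
68^5 = 68^4·68^1 ≡ 19
68^6 = 68^4·68^2 ≡ 84
68^10 = 68^8·68^2 ≡ 59
68^15 = 68^8·68^4·68^2·68^1 ≡ 64
68^25 = 68^16·68^8·68^1 ≡ 1  ← first divisor giving 1
The order is 25.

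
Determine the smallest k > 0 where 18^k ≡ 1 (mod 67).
66

67 is prime, so ord(18) divides φ(67) = 66.
Divisors of 66: 1, 2, 3, 6, 11, 22, 33, 66.
Repeated squaring: 18^1 ≡ 18, 18^2 ≡ 56, 18^4 ≡ 54, 18^8 ≡ 35, 18^16 ≡ 19, 18^32 ≡ 26, 18^64 ≡ 6 (mod 67).
Test 18^d mod 67 for each divisor d in increasing order:
18^1 ≡ 18
18^2 ≡ 56
18^3 = 18^2·18^1 ≡ 3
18^6 = 18^4·18^2 ≡ 9
18^11 = 18^8·18^2·18^1 ≡ 38
18^22 = 18^16·18^4·18^2 ≡ 37
18^33 = 18^32·18^1 ≡ 66
18^66 = 18^64·18^2 ≡ 1  ← first divisor giving 1
The order is 66.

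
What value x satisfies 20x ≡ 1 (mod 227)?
193

gcd(20, 227) = 1, so the inverse exists.
Extended Euclidean algorithm on (227, 20):
227 = 11 × 20 + 7  ⟹  7 = (1)·227 + (-11)·20
20 = 2 × 7 + 6  ⟹  6 = (-2)·227 + (23)·20
7 = 1 × 6 + 1  ⟹  1 = (3)·227 + (-34)·20
So (-34)·20 ≡ 1 (mod 227), i.e. 20^(-1) ≡ -34 ≡ 193 (mod 227).
Check: 20 × 193 = 3860 ≡ 1 (mod 227)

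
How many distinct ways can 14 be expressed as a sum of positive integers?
135

p(n) counts ways to write n as a sum of positive integers (order ignored).
Euler's pentagonal recurrence: p(k) = p(k-1) + p(k-2) - p(k-5) - p(k-7) + p(k-12) + p(k-15) - ... (offsets j(3j∓1)/2, signs ++--, p(0)=1, p(<0)=0).
DP table for k = 0..13: p(0)=1, p(1)=1, p(2)=2, p(3)=3, p(4)=5, p(5)=7, p(6)=11, p(7)=15, p(8)=22, p(9)=30, p(10)=42, p(11)=56, p(12)=77, p(13)=101.
Final step: p(14) = p(13) + p(12) - p(9) - p(7) + p(2)
= 101 + 77 - 30 - 15 + 2
= 135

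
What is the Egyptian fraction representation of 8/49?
1/7 + 1/49

Greedy algorithm:
8/49: ceiling(49/8) = 7, use 1/7
1/49: ceiling(49/1) = 49, use 1/49
Result: 8/49 = 1/7 + 1/49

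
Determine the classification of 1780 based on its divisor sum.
abundant

Proper divisors of 1780: sum = 1 + 2 + 4 + 5 + 10 + 20 + 89 + 178 + 356 + 445 + 890 = 2000
Since 2000 > 1780, 1780 is abundant.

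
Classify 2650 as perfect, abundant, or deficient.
deficient

Proper divisors of 2650: sum = 1 + 2 + 5 + 10 + 25 + 50 + 53 + 106 + 265 + 530 + 1325 = 2372
Since 2372 < 2650, 2650 is deficient.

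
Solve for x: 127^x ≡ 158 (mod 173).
40

Baby-step giant-step with step n = ⌈√173⌉ = 14.
Baby steps 127^j mod 173 (j:value) for j=0..13: 0:1, 1:127, 2:40, 3:63, 4:43, 5:98, 6:163, 7:114, 8:119, 9:62, 10:89, 11:58, 12:100, 13:71.
Giant-step multiplier: 127^(-14) ≡ 127^(172-14) = 127^158 ≡ 33 (mod 173).
Giant steps γ_i = 158·33^i mod 173: γ_0=158, γ_1=24, γ_2=100 (in table at j=12).
x = i·n + j = 2·14 + 12 = 40.
Check: 127^40 ≡ 158 (mod 173).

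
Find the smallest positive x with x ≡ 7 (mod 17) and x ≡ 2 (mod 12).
194

Using Chinese Remainder Theorem:
M = 17 × 12 = 204
M1 = 12, M2 = 17
y1 = 12^(-1) mod 17 = 10
y2 = 17^(-1) mod 12 = 5
x = (7×12×10 + 2×17×5) mod 204 = 194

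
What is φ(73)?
72

73 = 73
φ(n) = n × ∏(1 - 1/p) for each prime p dividing n
φ(73) = 73 × (1 - 1/73) = 72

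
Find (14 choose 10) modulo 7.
0

Using Lucas' theorem:
Write n=14 and k=10 in base 7:
n in base 7: [2, 0]
k in base 7: [1, 3]
C(14,10) mod 7 = ∏ C(n_i, k_i) mod 7
Digit binomials (mod 7): C(2,1) = 2; C(0,3) = 0 (k_i > n_i)
Product: 2 × 0 = 0 ≡ 0 (mod 7)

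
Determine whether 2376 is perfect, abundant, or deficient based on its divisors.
abundant

Proper divisors of 2376: sum = 1 + 2 + 3 + 4 + 6 + 8 + 9 + 11 + ... + 396 + 594 + 792 + 1188 (31 divisors) = 4824
Since 4824 > 2376, 2376 is abundant.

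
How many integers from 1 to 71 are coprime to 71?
70

71 = 71
φ(n) = n × ∏(1 - 1/p) for each prime p dividing n
φ(71) = 71 × (1 - 1/71) = 70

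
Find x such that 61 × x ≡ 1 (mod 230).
181

gcd(61, 230) = 1, so the inverse exists.
Extended Euclidean algorithm on (230, 61):
230 = 3 × 61 + 47  ⟹  47 = (1)·230 + (-3)·61
61 = 1 × 47 + 14  ⟹  14 = (-1)·230 + (4)·61
47 = 3 × 14 + 5  ⟹  5 = (4)·230 + (-15)·61
14 = 2 × 5 + 4  ⟹  4 = (-9)·230 + (34)·61
5 = 1 × 4 + 1  ⟹  1 = (13)·230 + (-49)·61
So (-49)·61 ≡ 1 (mod 230), i.e. 61^(-1) ≡ -49 ≡ 181 (mod 230).
Check: 61 × 181 = 11041 ≡ 1 (mod 230)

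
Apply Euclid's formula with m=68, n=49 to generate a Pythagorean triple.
(2223, 6664, 7025)

Euclid's formula: a = m² - n², b = 2mn, c = m² + n²
m = 68, n = 49
a = 68² - 49² = 4624 - 2401 = 2223
b = 2 × 68 × 49 = 6664
c = 68² + 49² = 4624 + 2401 = 7025
Verification: 2223² + 6664² = 4941729 + 44408896 = 49350625 = 7025² ✓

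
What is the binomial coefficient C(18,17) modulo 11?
7

Using Lucas' theorem:
Write n=18 and k=17 in base 11:
n in base 11: [1, 7]
k in base 11: [1, 6]
C(18,17) mod 11 = ∏ C(n_i, k_i) mod 11
Digit binomials (mod 11): C(1,1) = 1; C(7,6) = 7
Product: 1 × 7 = 7 ≡ 7 (mod 11)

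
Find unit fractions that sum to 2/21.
1/11 + 1/231

Greedy algorithm:
2/21: ceiling(21/2) = 11, use 1/11
1/231: ceiling(231/1) = 231, use 1/231
Result: 2/21 = 1/11 + 1/231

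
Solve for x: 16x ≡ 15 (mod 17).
x ≡ 2 (mod 17)

gcd(16, 17) = 1, which divides 15, so solutions exist.
Find 16^(-1) mod 17 by the extended Euclidean algorithm:
17 = 1 × 16 + 1  ⟹  1 = (1)·17 + (-1)·16
So (-1)·16 ≡ 1 (mod 17), i.e. 16^(-1) ≡ -1 ≡ 16 (mod 17).
x ≡ 16 × 15 = 240 ≡ 2 (mod 17).
Check: 16 × 2 = 32 ≡ 15 (mod 17).
Unique solution: x ≡ 2 (mod 17)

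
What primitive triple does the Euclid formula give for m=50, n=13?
(2331, 1300, 2669)

Euclid's formula: a = m² - n², b = 2mn, c = m² + n²
m = 50, n = 13
a = 50² - 13² = 2500 - 169 = 2331
b = 2 × 50 × 13 = 1300
c = 50² + 13² = 2500 + 169 = 2669
Verification: 2331² + 1300² = 5433561 + 1690000 = 7123561 = 2669² ✓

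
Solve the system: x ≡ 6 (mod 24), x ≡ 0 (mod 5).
30

Using Chinese Remainder Theorem:
M = 24 × 5 = 120
M1 = 5, M2 = 24
y1 = 5^(-1) mod 24 = 5
y2 = 24^(-1) mod 5 = 4
x = (6×5×5 + 0×24×4) mod 120 = 30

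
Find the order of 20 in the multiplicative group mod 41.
20

41 is prime, so ord(20) divides φ(41) = 40.
Divisors of 40: 1, 2, 4, 5, 8, 10, 20, 40.
Repeated squaring: 20^1 ≡ 20, 20^2 ≡ 31, 20^4 ≡ 18, 20^8 ≡ 37, 20^16 ≡ 16, 20^32 ≡ 10 (mod 41).
Test 20^d mod 41 for each divisor d in increasing order:
20^1 ≡ 20
20^2 ≡ 31
20^4 ≡ 18
20^5 = 20^4·20^1 ≡ 32
20^8 ≡ 37
20^10 = 20^8·20^2 ≡ 40
20^20 = 20^16·20^4 ≡ 1  ← first divisor giving 1
The order is 20.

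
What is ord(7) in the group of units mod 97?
96

97 is prime, so ord(7) divides φ(97) = 96.
Divisors of 96: 1, 2, 3, 4, 6, 8, 12, 16, 24, 32, 48, 96.
Repeated squaring: 7^1 ≡ 7, 7^2 ≡ 49, 7^4 ≡ 73, 7^8 ≡ 91, 7^16 ≡ 36, 7^32 ≡ 35, 7^64 ≡ 61 (mod 97).
Test 7^d mod 97 for each divisor d in increasing order:
7^1 ≡ 7
7^2 ≡ 49
7^3 = 7^2·7^1 ≡ 52
7^4 ≡ 73
7^6 = 7^4·7^2 ≡ 85
7^8 ≡ 91
7^12 = 7^8·7^4 ≡ 47
7^16 ≡ 36
7^24 = 7^16·7^8 ≡ 75
7^32 ≡ 35
7^48 = 7^32·7^16 ≡ 96
7^96 = 7^64·7^32 ≡ 1  ← first divisor giving 1
The order is 96.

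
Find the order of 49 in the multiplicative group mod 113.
7

113 is prime, so ord(49) divides φ(113) = 112.
Divisors of 112: 1, 2, 4, 7, 8, 14, 16, 28, 56, 112.
Repeated squaring: 49^1 ≡ 49, 49^2 ≡ 28, 49^4 ≡ 106, 49^8 ≡ 49, 49^16 ≡ 28, 49^32 ≡ 106, 49^64 ≡ 49 (mod 113).
Test 49^d mod 113 for each divisor d in increasing order:
49^1 ≡ 49
49^2 ≡ 28
49^4 ≡ 106
49^7 = 49^4·49^2·49^1 ≡ 1  ← first divisor giving 1
The order is 7.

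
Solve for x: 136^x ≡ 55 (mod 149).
11

Baby-step giant-step with step n = ⌈√149⌉ = 13.
Baby steps 136^j mod 149 (j:value) for j=0..12: 0:1, 1:136, 2:20, 3:38, 4:102, 5:15, 6:103, 7:2, 8:123, 9:40, 10:76, 11:55, 12:30.
h = 55 is already in the table at j=11, so x = 11.
Check: 136^11 ≡ 55 (mod 149).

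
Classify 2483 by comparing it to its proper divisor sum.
deficient

Proper divisors of 2483: sum = 1 + 13 + 191 = 205
Since 205 < 2483, 2483 is deficient.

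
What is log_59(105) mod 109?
84

Baby-step giant-step with step n = ⌈√109⌉ = 11.
Baby steps 59^j mod 109 (j:value) for j=0..10: 0:1, 1:59, 2:102, 3:23, 4:49, 5:57, 6:93, 7:37, 8:3, 9:68, 10:88.
Giant-step multiplier: 59^(-11) ≡ 59^(108-11) = 59^97 ≡ 79 (mod 109).
Giant steps γ_i = 105·79^i mod 109: γ_0=105, γ_1=11, γ_2=106, γ_3=90, γ_4=25, γ_5=13, γ_6=46, γ_7=37 (in table at j=7).
x = i·n + j = 7·11 + 7 = 84.
Check: 59^84 ≡ 105 (mod 109).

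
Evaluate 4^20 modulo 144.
16

Repeated squaring. Binary of 20 = 10100.
4^1 ≡ 4 (mod 144); 4^2 ≡ 16 (mod 144); 4^4 ≡ 112 (mod 144); 4^8 ≡ 16 (mod 144); 4^16 ≡ 112 (mod 144)
4^20 = 4^4 × 4^16 ≡ 16 (mod 144)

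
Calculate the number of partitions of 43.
63261

p(n) counts ways to write n as a sum of positive integers (order ignored).
Euler's pentagonal recurrence: p(k) = p(k-1) + p(k-2) - p(k-5) - p(k-7) + p(k-12) + p(k-15) - ... (offsets j(3j∓1)/2, signs ++--, p(0)=1, p(<0)=0).
DP table for k = 0..42: p(0)=1, p(1)=1, p(2)=2, p(3)=3, p(4)=5, p(5)=7, p(6)=11, p(7)=15, p(8)=22, p(9)=30, p(10)=42, p(11)=56, p(12)=77, p(13)=101, p(14)=135, p(15)=176, p(16)=231, p(17)=297, p(18)=385, p(19)=490, p(20)=627, p(21)=792, p(22)=1002, p(23)=1255, p(24)=1575, p(25)=1958, p(26)=2436, p(27)=3010, p(28)=3718, p(29)=4565, p(30)=5604, p(31)=6842, p(32)=8349, p(33)=10143, p(34)=12310, p(35)=14883, p(36)=17977, p(37)=21637, p(38)=26015, p(39)=31185, p(40)=37338, p(41)=44583, p(42)=53174.
Final step: p(43) = p(42) + p(41) - p(38) - p(36) + p(31) + p(28) - p(21) - p(17) + p(8) + p(3)
= 53174 + 44583 - 26015 - 17977 + 6842 + 3718 - 792 - 297 + 22 + 3
= 63261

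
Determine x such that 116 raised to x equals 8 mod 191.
122

Baby-step giant-step with step n = ⌈√191⌉ = 14.
Baby steps 116^j mod 191 (j:value) for j=0..13: 0:1, 1:116, 2:86, 3:44, 4:138, 5:155, 6:26, 7:151, 8:135, 9:189, 10:150, 11:19, 12:103, 13:106.
Giant-step multiplier: 116^(-14) ≡ 116^(190-14) = 116^176 ≡ 130 (mod 191).
Giant steps γ_i = 8·130^i mod 191: γ_0=8, γ_1=85, γ_2=163, γ_3=180, γ_4=98, γ_5=134, γ_6=39, γ_7=104, γ_8=150 (in table at j=10).
x = i·n + j = 8·14 + 10 = 122.
Check: 116^122 ≡ 8 (mod 191).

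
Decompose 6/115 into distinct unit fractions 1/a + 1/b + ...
1/20 + 1/460

Greedy algorithm:
6/115: ceiling(115/6) = 20, use 1/20
1/460: ceiling(460/1) = 460, use 1/460
Result: 6/115 = 1/20 + 1/460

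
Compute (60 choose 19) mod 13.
8

Using Lucas' theorem:
Write n=60 and k=19 in base 13:
n in base 13: [4, 8]
k in base 13: [1, 6]
C(60,19) mod 13 = ∏ C(n_i, k_i) mod 13
Digit binomials (mod 13): C(4,1) = 4; C(8,6) = 28 ≡ 2
Product: 4 × 2 = 8 ≡ 8 (mod 13)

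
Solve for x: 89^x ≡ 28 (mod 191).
103

Baby-step giant-step with step n = ⌈√191⌉ = 14.
Baby steps 89^j mod 191 (j:value) for j=0..13: 0:1, 1:89, 2:90, 3:179, 4:78, 5:66, 6:144, 7:19, 8:163, 9:182, 10:154, 11:145, 12:108, 13:62.
Giant-step multiplier: 89^(-14) ≡ 89^(190-14) = 89^176 ≡ 100 (mod 191).
Giant steps γ_i = 28·100^i mod 191: γ_0=28, γ_1=126, γ_2=185, γ_3=164, γ_4=165, γ_5=74, γ_6=142, γ_7=66 (in table at j=5).
x = i·n + j = 7·14 + 5 = 103.
Check: 89^103 ≡ 28 (mod 191).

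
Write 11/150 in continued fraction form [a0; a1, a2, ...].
[0; 13, 1, 1, 1, 3]

Euclidean algorithm steps:
11 = 0 × 150 + 11
150 = 13 × 11 + 7
11 = 1 × 7 + 4
7 = 1 × 4 + 3
4 = 1 × 3 + 1
3 = 3 × 1 + 0
Continued fraction: [0; 13, 1, 1, 1, 3]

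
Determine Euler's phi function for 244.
120

244 = 2^2 × 61
φ(n) = n × ∏(1 - 1/p) for each prime p dividing n
φ(244) = 244 × (1 - 1/2) × (1 - 1/61) = 120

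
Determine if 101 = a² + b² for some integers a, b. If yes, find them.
1² + 10² (a=1, b=10)

Factorization: 101 = 101
By Fermat: n is sum of two squares iff every prime p ≡ 3 (mod 4) appears to even power.
All primes ≡ 3 (mod 4) appear to even power.
Search a = 0, 1, 2, … for 101 - a² a perfect square: first hit at a = 1: 101 - 1 = 100 = 10².
101 = 1² + 10² = 1 + 100 ✓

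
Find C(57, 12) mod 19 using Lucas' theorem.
0

Using Lucas' theorem:
Write n=57 and k=12 in base 19:
n in base 19: [3, 0]
k in base 19: [0, 12]
C(57,12) mod 19 = ∏ C(n_i, k_i) mod 19
Digit binomials (mod 19): C(3,0) = 1; C(0,12) = 0 (k_i > n_i)
Product: 1 × 0 = 0 ≡ 0 (mod 19)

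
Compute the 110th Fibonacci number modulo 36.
17

Matrix identity: Q^n = [[F_(n+1), F_n], [F_n, F_(n-1)]] with Q = [[1,1],[1,0]].
n = 110 = 1101110₂. Square-and-multiply, entries mod 36:
Q^1 = [[1,1],[1,0]]
Q^3 = (Q^1)²·Q = [[3,2],[2,1]]
Q^6 = (Q^3)² = [[13,8],[8,5]]
Q^13 = (Q^6)²·Q = [[17,17],[17,0]]
Q^27 = (Q^13)²·Q = [[3,2],[2,1]]
Q^55 = (Q^27)²·Q = [[21,13],[13,8]]
Q^110 = (Q^55)² = [[34,17],[17,17]]
F_110 mod 36 = Q^110[0][1] = 17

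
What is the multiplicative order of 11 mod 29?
28

29 is prime, so ord(11) divides φ(29) = 28.
Divisors of 28: 1, 2, 4, 7, 14, 28.
Repeated squaring: 11^1 ≡ 11, 11^2 ≡ 5, 11^4 ≡ 25, 11^8 ≡ 16, 11^16 ≡ 24 (mod 29).
Test 11^d mod 29 for each divisor d in increasing order:
11^1 ≡ 11
11^2 ≡ 5
11^4 ≡ 25
11^7 = 11^4·11^2·11^1 ≡ 12
11^14 = 11^8·11^4·11^2 ≡ 28
11^28 = 11^16·11^8·11^4 ≡ 1  ← first divisor giving 1
The order is 28.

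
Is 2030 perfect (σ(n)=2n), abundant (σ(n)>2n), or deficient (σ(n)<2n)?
abundant

Proper divisors of 2030: sum = 1 + 2 + 5 + 7 + 10 + 14 + 29 + 35 + 58 + 70 + 145 + 203 + 290 + 406 + 1015 = 2290
Since 2290 > 2030, 2030 is abundant.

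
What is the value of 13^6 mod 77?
64

Repeated squaring. Binary of 6 = 110.
13^1 ≡ 13 (mod 77); 13^2 ≡ 15 (mod 77); 13^4 ≡ 71 (mod 77)
13^6 = 13^2 × 13^4 ≡ 64 (mod 77)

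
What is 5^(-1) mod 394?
79

gcd(5, 394) = 1, so the inverse exists.
Extended Euclidean algorithm on (394, 5):
394 = 78 × 5 + 4  ⟹  4 = (1)·394 + (-78)·5
5 = 1 × 4 + 1  ⟹  1 = (-1)·394 + (79)·5
So (79)·5 ≡ 1 (mod 394), i.e. 5^(-1) ≡ 79 (mod 394).
Check: 5 × 79 = 395 ≡ 1 (mod 394)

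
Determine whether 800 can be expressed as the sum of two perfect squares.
4² + 28² (a=4, b=28)

Factorization: 800 = 2^5 × 5^2
By Fermat: n is sum of two squares iff every prime p ≡ 3 (mod 4) appears to even power.
All primes ≡ 3 (mod 4) appear to even power.
Search a = 0, 1, 2, … for 800 - a² a perfect square: first hit at a = 4: 800 - 16 = 784 = 28².
800 = 4² + 28² = 16 + 784 ✓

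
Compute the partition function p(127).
3913864295

p(n) counts ways to write n as a sum of positive integers (order ignored).
Euler's pentagonal recurrence: p(k) = p(k-1) + p(k-2) - p(k-5) - p(k-7) + p(k-12) + p(k-15) - ... (offsets j(3j∓1)/2, signs ++--, p(0)=1, p(<0)=0).
DP table for k = 0..126: p(0)=1, p(1)=1, p(2)=2, p(3)=3, p(4)=5, p(5)=7, p(6)=11, p(7)=15, p(8)=22, p(9)=30, p(10)=42, p(11)=56, p(12)=77, p(13)=101, p(14)=135, p(15)=176, p(16)=231, p(17)=297, p(18)=385, p(19)=490, p(20)=627, p(21)=792, p(22)=1002, p(23)=1255, p(24)=1575, p(25)=1958, p(26)=2436, p(27)=3010, p(28)=3718, p(29)=4565, p(30)=5604, p(31)=6842, p(32)=8349, p(33)=10143, p(34)=12310, p(35)=14883, p(36)=17977, p(37)=21637, p(38)=26015, p(39)=31185, p(40)=37338, p(41)=44583, p(42)=53174, p(43)=63261, p(44)=75175, p(45)=89134, p(46)=105558, p(47)=124754, p(48)=147273, p(49)=173525, p(50)=204226, p(51)=239943, p(52)=281589, p(53)=329931, p(54)=386155, p(55)=451276, p(56)=526823, p(57)=614154, p(58)=715220, p(59)=831820, p(60)=966467, p(61)=1121505, p(62)=1300156, p(63)=1505499, p(64)=1741630, p(65)=2012558, p(66)=2323520, p(67)=2679689, p(68)=3087735, p(69)=3554345, p(70)=4087968, p(71)=4697205, p(72)=5392783, p(73)=6185689, p(74)=7089500, p(75)=8118264, p(76)=9289091, p(77)=10619863, p(78)=12132164, p(79)=13848650, p(80)=15796476, p(81)=18004327, p(82)=20506255, p(83)=23338469, p(84)=26543660, p(85)=30167357, p(86)=34262962, p(87)=38887673, p(88)=44108109, p(89)=49995925, p(90)=56634173, p(91)=64112359, p(92)=72533807, p(93)=82010177, p(94)=92669720, p(95)=104651419, p(96)=118114304, p(97)=133230930, p(98)=150198136, p(99)=169229875, p(100)=190569292, p(101)=214481126, p(102)=241265379, p(103)=271248950, p(104)=304801365, p(105)=342325709, p(106)=384276336, p(107)=431149389, p(108)=483502844, p(109)=541946240, p(110)=607163746, p(111)=679903203, p(112)=761002156, p(113)=851376628, p(114)=952050665, p(115)=1064144451, p(116)=1188908248, p(117)=1327710076, p(118)=1482074143, p(119)=1653668665, p(120)=1844349560, p(121)=2056148051, p(122)=2291320912, p(123)=2552338241, p(124)=2841940500, p(125)=3163127352, p(126)=3519222692.
Final step: p(127) = p(126) + p(125) - p(122) - p(120) + p(115) + p(112) - p(105) - p(101) + p(92) + p(87) - p(76) - p(70) + p(57) + p(50) - p(35) - p(27) + p(10) + p(1)
= 3519222692 + 3163127352 - 2291320912 - 1844349560 + 1064144451 + 761002156 - 342325709 - 214481126 + 72533807 + 38887673 - 9289091 - 4087968 + 614154 + 204226 - 14883 - 3010 + 42 + 1
= 3913864295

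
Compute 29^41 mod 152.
117

Repeated squaring. Binary of 41 = 101001.
29^1 ≡ 29 (mod 152); 29^2 ≡ 81 (mod 152); 29^4 ≡ 25 (mod 152); 29^8 ≡ 17 (mod 152); 29^16 ≡ 137 (mod 152); 29^32 ≡ 73 (mod 152)
29^41 = 29^1 × 29^8 × 29^32 ≡ 117 (mod 152)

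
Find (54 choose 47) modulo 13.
0

Using Lucas' theorem:
Write n=54 and k=47 in base 13:
n in base 13: [4, 2]
k in base 13: [3, 8]
C(54,47) mod 13 = ∏ C(n_i, k_i) mod 13
Digit binomials (mod 13): C(4,3) = 4; C(2,8) = 0 (k_i > n_i)
Product: 4 × 0 = 0 ≡ 0 (mod 13)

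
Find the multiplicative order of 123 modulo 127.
14

127 is prime, so ord(123) divides φ(127) = 126.
Divisors of 126: 1, 2, 3, 6, 7, 9, 14, 18, 21, 42, 63, 126.
Repeated squaring: 123^1 ≡ 123, 123^2 ≡ 16, 123^4 ≡ 2, 123^8 ≡ 4, 123^16 ≡ 16, 123^32 ≡ 2, 123^64 ≡ 4 (mod 127).
Test 123^d mod 127 for each divisor d in increasing order:
123^1 ≡ 123
123^2 ≡ 16
123^3 = 123^2·123^1 ≡ 63
123^6 = 123^4·123^2 ≡ 32
123^7 = 123^4·123^2·123^1 ≡ 126
123^9 = 123^8·123^1 ≡ 111
123^14 = 123^8·123^4·123^2 ≡ 1  ← first divisor giving 1
The order is 14.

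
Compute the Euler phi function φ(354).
116

354 = 2 × 3 × 59
φ(n) = n × ∏(1 - 1/p) for each prime p dividing n
φ(354) = 354 × (1 - 1/2) × (1 - 1/3) × (1 - 1/59) = 116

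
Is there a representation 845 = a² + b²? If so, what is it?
2² + 29² (a=2, b=29)

Factorization: 845 = 5 × 13^2
By Fermat: n is sum of two squares iff every prime p ≡ 3 (mod 4) appears to even power.
All primes ≡ 3 (mod 4) appear to even power.
Search a = 0, 1, 2, … for 845 - a² a perfect square: first hit at a = 2: 845 - 4 = 841 = 29².
845 = 2² + 29² = 4 + 841 ✓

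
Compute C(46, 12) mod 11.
8

Using Lucas' theorem:
Write n=46 and k=12 in base 11:
n in base 11: [4, 2]
k in base 11: [1, 1]
C(46,12) mod 11 = ∏ C(n_i, k_i) mod 11
Digit binomials (mod 11): C(4,1) = 4; C(2,1) = 2
Product: 4 × 2 = 8 ≡ 8 (mod 11)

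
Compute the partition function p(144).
22540654445

p(n) counts ways to write n as a sum of positive integers (order ignored).
Euler's pentagonal recurrence: p(k) = p(k-1) + p(k-2) - p(k-5) - p(k-7) + p(k-12) + p(k-15) - ... (offsets j(3j∓1)/2, signs ++--, p(0)=1, p(<0)=0).
DP table for k = 0..143: p(0)=1, p(1)=1, p(2)=2, p(3)=3, p(4)=5, p(5)=7, p(6)=11, p(7)=15, p(8)=22, p(9)=30, p(10)=42, p(11)=56, p(12)=77, p(13)=101, p(14)=135, p(15)=176, p(16)=231, p(17)=297, p(18)=385, p(19)=490, p(20)=627, p(21)=792, p(22)=1002, p(23)=1255, p(24)=1575, p(25)=1958, p(26)=2436, p(27)=3010, p(28)=3718, p(29)=4565, p(30)=5604, p(31)=6842, p(32)=8349, p(33)=10143, p(34)=12310, p(35)=14883, p(36)=17977, p(37)=21637, p(38)=26015, p(39)=31185, p(40)=37338, p(41)=44583, p(42)=53174, p(43)=63261, p(44)=75175, p(45)=89134, p(46)=105558, p(47)=124754, p(48)=147273, p(49)=173525, p(50)=204226, p(51)=239943, p(52)=281589, p(53)=329931, p(54)=386155, p(55)=451276, p(56)=526823, p(57)=614154, p(58)=715220, p(59)=831820, p(60)=966467, p(61)=1121505, p(62)=1300156, p(63)=1505499, p(64)=1741630, p(65)=2012558, p(66)=2323520, p(67)=2679689, p(68)=3087735, p(69)=3554345, p(70)=4087968, p(71)=4697205, p(72)=5392783, p(73)=6185689, p(74)=7089500, p(75)=8118264, p(76)=9289091, p(77)=10619863, p(78)=12132164, p(79)=13848650, p(80)=15796476, p(81)=18004327, p(82)=20506255, p(83)=23338469, p(84)=26543660, p(85)=30167357, p(86)=34262962, p(87)=38887673, p(88)=44108109, p(89)=49995925, p(90)=56634173, p(91)=64112359, p(92)=72533807, p(93)=82010177, p(94)=92669720, p(95)=104651419, p(96)=118114304, p(97)=133230930, p(98)=150198136, p(99)=169229875, p(100)=190569292, p(101)=214481126, p(102)=241265379, p(103)=271248950, p(104)=304801365, p(105)=342325709, p(106)=384276336, p(107)=431149389, p(108)=483502844, p(109)=541946240, p(110)=607163746, p(111)=679903203, p(112)=761002156, p(113)=851376628, p(114)=952050665, p(115)=1064144451, p(116)=1188908248, p(117)=1327710076, p(118)=1482074143, p(119)=1653668665, p(120)=1844349560, p(121)=2056148051, p(122)=2291320912, p(123)=2552338241, p(124)=2841940500, p(125)=3163127352, p(126)=3519222692, p(127)=3913864295, p(128)=4351078600, p(129)=4835271870, p(130)=5371315400, p(131)=5964539504, p(132)=6620830889, p(133)=7346629512, p(134)=8149040695, p(135)=9035836076, p(136)=10015581680, p(137)=11097645016, p(138)=12292341831, p(139)=13610949895, p(140)=15065878135, p(141)=16670689208, p(142)=18440293320, p(143)=20390982757.
Final step: p(144) = p(143) + p(142) - p(139) - p(137) + p(132) + p(129) - p(122) - p(118) + p(109) + p(104) - p(93) - p(87) + p(74) + p(67) - p(52) - p(44) + p(27) + p(18)
= 20390982757 + 18440293320 - 13610949895 - 11097645016 + 6620830889 + 4835271870 - 2291320912 - 1482074143 + 541946240 + 304801365 - 82010177 - 38887673 + 7089500 + 2679689 - 281589 - 75175 + 3010 + 385
= 22540654445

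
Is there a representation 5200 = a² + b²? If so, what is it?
4² + 72² (a=4, b=72)

Factorization: 5200 = 2^4 × 5^2 × 13
By Fermat: n is sum of two squares iff every prime p ≡ 3 (mod 4) appears to even power.
All primes ≡ 3 (mod 4) appear to even power.
Search a = 0, 1, 2, … for 5200 - a² a perfect square: first hit at a = 4: 5200 - 16 = 5184 = 72².
5200 = 4² + 72² = 16 + 5184 ✓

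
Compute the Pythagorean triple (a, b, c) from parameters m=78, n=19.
(5723, 2964, 6445)

Euclid's formula: a = m² - n², b = 2mn, c = m² + n²
m = 78, n = 19
a = 78² - 19² = 6084 - 361 = 5723
b = 2 × 78 × 19 = 2964
c = 78² + 19² = 6084 + 361 = 6445
Verification: 5723² + 2964² = 32752729 + 8785296 = 41538025 = 6445² ✓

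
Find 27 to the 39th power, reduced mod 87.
69

Repeated squaring. Binary of 39 = 100111.
27^1 ≡ 27 (mod 87); 27^2 ≡ 33 (mod 87); 27^4 ≡ 45 (mod 87); 27^8 ≡ 24 (mod 87); 27^16 ≡ 54 (mod 87); 27^32 ≡ 45 (mod 87)
27^39 = 27^1 × 27^2 × 27^4 × 27^32 ≡ 69 (mod 87)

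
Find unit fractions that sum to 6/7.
1/2 + 1/3 + 1/42

Greedy algorithm:
6/7: ceiling(7/6) = 2, use 1/2
5/14: ceiling(14/5) = 3, use 1/3
1/42: ceiling(42/1) = 42, use 1/42
Result: 6/7 = 1/2 + 1/3 + 1/42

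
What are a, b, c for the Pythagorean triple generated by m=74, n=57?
(2227, 8436, 8725)

Euclid's formula: a = m² - n², b = 2mn, c = m² + n²
m = 74, n = 57
a = 74² - 57² = 5476 - 3249 = 2227
b = 2 × 74 × 57 = 8436
c = 74² + 57² = 5476 + 3249 = 8725
Verification: 2227² + 8436² = 4959529 + 71166096 = 76125625 = 8725² ✓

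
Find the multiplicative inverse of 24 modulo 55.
39

gcd(24, 55) = 1, so the inverse exists.
Extended Euclidean algorithm on (55, 24):
55 = 2 × 24 + 7  ⟹  7 = (1)·55 + (-2)·24
24 = 3 × 7 + 3  ⟹  3 = (-3)·55 + (7)·24
7 = 2 × 3 + 1  ⟹  1 = (7)·55 + (-16)·24
So (-16)·24 ≡ 1 (mod 55), i.e. 24^(-1) ≡ -16 ≡ 39 (mod 55).
Check: 24 × 39 = 936 ≡ 1 (mod 55)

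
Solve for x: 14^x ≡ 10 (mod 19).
5

Baby-step giant-step with step n = ⌈√19⌉ = 5.
Baby steps 14^j mod 19 (j:value) for j=0..4: 0:1, 1:14, 2:6, 3:8, 4:17.
Giant-step multiplier: 14^(-5) ≡ 14^(18-5) = 14^13 ≡ 2 (mod 19).
Giant steps γ_i = 10·2^i mod 19: γ_0=10, γ_1=1 (in table at j=0).
x = i·n + j = 1·5 + 0 = 5.
Check: 14^5 ≡ 10 (mod 19).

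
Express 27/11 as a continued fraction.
[2; 2, 5]

Euclidean algorithm steps:
27 = 2 × 11 + 5
11 = 2 × 5 + 1
5 = 5 × 1 + 0
Continued fraction: [2; 2, 5]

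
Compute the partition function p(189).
1527273599625

p(n) counts ways to write n as a sum of positive integers (order ignored).
Euler's pentagonal recurrence: p(k) = p(k-1) + p(k-2) - p(k-5) - p(k-7) + p(k-12) + p(k-15) - ... (offsets j(3j∓1)/2, signs ++--, p(0)=1, p(<0)=0).
DP table for k = 0..188: p(0)=1, p(1)=1, p(2)=2, p(3)=3, p(4)=5, p(5)=7, p(6)=11, p(7)=15, p(8)=22, p(9)=30, p(10)=42, p(11)=56, p(12)=77, p(13)=101, p(14)=135, p(15)=176, p(16)=231, p(17)=297, p(18)=385, p(19)=490, p(20)=627, p(21)=792, p(22)=1002, p(23)=1255, p(24)=1575, p(25)=1958, p(26)=2436, p(27)=3010, p(28)=3718, p(29)=4565, p(30)=5604, p(31)=6842, p(32)=8349, p(33)=10143, p(34)=12310, p(35)=14883, p(36)=17977, p(37)=21637, p(38)=26015, p(39)=31185, p(40)=37338, p(41)=44583, p(42)=53174, p(43)=63261, p(44)=75175, p(45)=89134, p(46)=105558, p(47)=124754, p(48)=147273, p(49)=173525, p(50)=204226, p(51)=239943, p(52)=281589, p(53)=329931, p(54)=386155, p(55)=451276, p(56)=526823, p(57)=614154, p(58)=715220, p(59)=831820, p(60)=966467, p(61)=1121505, p(62)=1300156, p(63)=1505499, p(64)=1741630, p(65)=2012558, p(66)=2323520, p(67)=2679689, p(68)=3087735, p(69)=3554345, p(70)=4087968, p(71)=4697205, p(72)=5392783, p(73)=6185689, p(74)=7089500, p(75)=8118264, p(76)=9289091, p(77)=10619863, p(78)=12132164, p(79)=13848650, p(80)=15796476, p(81)=18004327, p(82)=20506255, p(83)=23338469, p(84)=26543660, p(85)=30167357, p(86)=34262962, p(87)=38887673, p(88)=44108109, p(89)=49995925, p(90)=56634173, p(91)=64112359, p(92)=72533807, p(93)=82010177, p(94)=92669720, p(95)=104651419, p(96)=118114304, p(97)=133230930, p(98)=150198136, p(99)=169229875, p(100)=190569292, p(101)=214481126, p(102)=241265379, p(103)=271248950, p(104)=304801365, p(105)=342325709, p(106)=384276336, p(107)=431149389, p(108)=483502844, p(109)=541946240, p(110)=607163746, p(111)=679903203, p(112)=761002156, p(113)=851376628, p(114)=952050665, p(115)=1064144451, p(116)=1188908248, p(117)=1327710076, p(118)=1482074143, p(119)=1653668665, p(120)=1844349560, p(121)=2056148051, p(122)=2291320912, p(123)=2552338241, p(124)=2841940500, p(125)=3163127352, p(126)=3519222692, p(127)=3913864295, p(128)=4351078600, p(129)=4835271870, p(130)=5371315400, p(131)=5964539504, p(132)=6620830889, p(133)=7346629512, p(134)=8149040695, p(135)=9035836076, p(136)=10015581680, p(137)=11097645016, p(138)=12292341831, p(139)=13610949895, p(140)=15065878135, p(141)=16670689208, p(142)=18440293320, p(143)=20390982757, p(144)=22540654445, p(145)=24908858009, p(146)=27517052599, p(147)=30388671978, p(148)=33549419497, p(149)=37027355200, p(150)=40853235313, p(151)=45060624582, p(152)=49686288421, p(153)=54770336324, p(154)=60356673280, p(155)=66493182097, p(156)=73232243759, p(157)=80630964769, p(158)=88751778802, p(159)=97662728555, p(160)=107438159466, p(161)=118159068427, p(162)=129913904637, p(163)=142798995930, p(164)=156919475295, p(165)=172389800255, p(166)=189334822579, p(167)=207890420102, p(168)=228204732751, p(169)=250438925115, p(170)=274768617130, p(171)=301384802048, p(172)=330495499613, p(173)=362326859895, p(174)=397125074750, p(175)=435157697830, p(176)=476715857290, p(177)=522115831195, p(178)=571701605655, p(179)=625846753120, p(180)=684957390936, p(181)=749474411781, p(182)=819876908323, p(183)=896684817527, p(184)=980462880430, p(185)=1071823774337, p(186)=1171432692373, p(187)=1280011042268, p(188)=1398341745571.
Final step: p(189) = p(188) + p(187) - p(184) - p(182) + p(177) + p(174) - p(167) - p(163) + p(154) + p(149) - p(138) - p(132) + p(119) + p(112) - p(97) - p(89) + p(72) + p(63) - p(44) - p(34) + p(13) + p(2)
= 1398341745571 + 1280011042268 - 980462880430 - 819876908323 + 522115831195 + 397125074750 - 207890420102 - 142798995930 + 60356673280 + 37027355200 - 12292341831 - 6620830889 + 1653668665 + 761002156 - 133230930 - 49995925 + 5392783 + 1505499 - 75175 - 12310 + 101 + 2
= 1527273599625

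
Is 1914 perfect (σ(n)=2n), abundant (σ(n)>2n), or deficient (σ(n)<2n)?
abundant

Proper divisors of 1914: sum = 1 + 2 + 3 + 6 + 11 + 22 + 29 + 33 + 58 + 66 + 87 + 174 + 319 + 638 + 957 = 2406
Since 2406 > 1914, 1914 is abundant.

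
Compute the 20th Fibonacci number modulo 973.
927

Matrix identity: Q^n = [[F_(n+1), F_n], [F_n, F_(n-1)]] with Q = [[1,1],[1,0]].
n = 20 = 10100₂. Square-and-multiply, entries mod 973:
Q^1 = [[1,1],[1,0]]
Q^2 = (Q^1)² = [[2,1],[1,1]]
Q^5 = (Q^2)²·Q = [[8,5],[5,3]]
Q^10 = (Q^5)² = [[89,55],[55,34]]
Q^20 = (Q^10)² = [[243,927],[927,289]]
F_20 mod 973 = Q^20[0][1] = 927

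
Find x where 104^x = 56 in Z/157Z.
126

Baby-step giant-step with step n = ⌈√157⌉ = 13.
Baby steps 104^j mod 157 (j:value) for j=0..12: 0:1, 1:104, 2:140, 3:116, 4:132, 5:69, 6:111, 7:83, 8:154, 9:2, 10:51, 11:123, 12:75.
Giant-step multiplier: 104^(-13) ≡ 104^(156-13) = 104^143 ≡ 135 (mod 157).
Giant steps γ_i = 56·135^i mod 157: γ_0=56, γ_1=24, γ_2=100, γ_3=155, γ_4=44, γ_5=131, γ_6=101, γ_7=133, γ_8=57, γ_9=2 (in table at j=9).
x = i·n + j = 9·13 + 9 = 126.
Check: 104^126 ≡ 56 (mod 157).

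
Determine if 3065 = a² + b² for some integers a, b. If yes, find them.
16² + 53² (a=16, b=53)

Factorization: 3065 = 5 × 613
By Fermat: n is sum of two squares iff every prime p ≡ 3 (mod 4) appears to even power.
All primes ≡ 3 (mod 4) appear to even power.
Search a = 0, 1, 2, … for 3065 - a² a perfect square: first hit at a = 16: 3065 - 256 = 2809 = 53².
3065 = 16² + 53² = 256 + 2809 ✓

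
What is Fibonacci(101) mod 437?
51

Matrix identity: Q^n = [[F_(n+1), F_n], [F_n, F_(n-1)]] with Q = [[1,1],[1,0]].
n = 101 = 1100101₂. Square-and-multiply, entries mod 437:
Q^1 = [[1,1],[1,0]]
Q^3 = (Q^1)²·Q = [[3,2],[2,1]]
Q^6 = (Q^3)² = [[13,8],[8,5]]
Q^12 = (Q^6)² = [[233,144],[144,89]]
Q^25 = (Q^12)²·Q = [[344,298],[298,46]]
Q^50 = (Q^25)² = [[2,415],[415,24]]
Q^101 = (Q^50)²·Q = [[353,51],[51,302]]
F_101 mod 437 = Q^101[0][1] = 51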